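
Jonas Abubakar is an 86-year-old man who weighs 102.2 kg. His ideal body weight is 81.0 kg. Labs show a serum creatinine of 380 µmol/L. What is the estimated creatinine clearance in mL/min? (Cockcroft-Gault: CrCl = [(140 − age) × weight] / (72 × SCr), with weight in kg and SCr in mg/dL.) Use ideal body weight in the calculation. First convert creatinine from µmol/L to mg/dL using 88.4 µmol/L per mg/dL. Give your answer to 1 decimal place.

SCr = 380 / 88.4 = 4.299 mg/dL
CrCl = (140 − 86) × 81 / (72 × 4.299) = 4374.0 / 309.53 ≈ 14.1 mL/min

14.1 mL/min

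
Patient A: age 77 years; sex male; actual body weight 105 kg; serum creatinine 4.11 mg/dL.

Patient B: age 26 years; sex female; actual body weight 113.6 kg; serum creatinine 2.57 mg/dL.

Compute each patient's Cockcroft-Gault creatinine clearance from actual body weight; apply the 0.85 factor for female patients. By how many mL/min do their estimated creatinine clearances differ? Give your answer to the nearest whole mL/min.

37 mL/min

Patient A: CrCl = (140 − 77) × 105 / (72 × 4.11) = 6615.0 / 295.92 ≈ 22.4 mL/min
Patient B: CrCl = (140 − 26) × 113.6 / (72 × 2.57) × 0.85 = 12950.4 / 185.04 × 0.85 ≈ 59.5 mL/min
|22.4 − 59.5| = 37.1 mL/min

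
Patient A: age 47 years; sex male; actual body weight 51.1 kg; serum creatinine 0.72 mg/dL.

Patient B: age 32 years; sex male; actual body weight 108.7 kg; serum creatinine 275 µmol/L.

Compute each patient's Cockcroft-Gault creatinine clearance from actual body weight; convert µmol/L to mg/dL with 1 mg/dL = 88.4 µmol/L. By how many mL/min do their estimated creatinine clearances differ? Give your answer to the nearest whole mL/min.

Patient A: CrCl = (140 − 47) × 51.1 / (72 × 0.72) = 4752.3 / 51.84 ≈ 91.7 mL/min
Patient B: SCr = 275 / 88.4 = 3.111 mg/dL
Patient B: CrCl = (140 − 32) × 108.7 / (72 × 3.111) = 11739.6 / 223.99 ≈ 52.4 mL/min
|91.7 − 52.4| = 39.3 mL/min

39 mL/min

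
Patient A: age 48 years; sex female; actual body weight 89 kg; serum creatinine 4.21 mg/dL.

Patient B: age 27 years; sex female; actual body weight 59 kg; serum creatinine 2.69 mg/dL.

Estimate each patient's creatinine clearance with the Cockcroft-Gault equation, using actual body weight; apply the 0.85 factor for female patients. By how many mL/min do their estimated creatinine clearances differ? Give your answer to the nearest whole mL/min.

6 mL/min

Patient A: CrCl = (140 − 48) × 89 / (72 × 4.21) × 0.85 = 8188.0 / 303.12 × 0.85 ≈ 23.0 mL/min
Patient B: CrCl = (140 − 27) × 59 / (72 × 2.69) × 0.85 = 6667.0 / 193.68 × 0.85 ≈ 29.3 mL/min
|23.0 − 29.3| = 6.3 mL/min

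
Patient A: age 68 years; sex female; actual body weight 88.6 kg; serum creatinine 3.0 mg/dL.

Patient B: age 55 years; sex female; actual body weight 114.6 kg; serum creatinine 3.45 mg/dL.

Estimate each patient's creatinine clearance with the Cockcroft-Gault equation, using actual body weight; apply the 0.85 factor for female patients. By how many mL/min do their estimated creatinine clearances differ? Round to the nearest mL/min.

Patient A: CrCl = (140 − 68) × 88.6 / (72 × 3) × 0.85 = 6379.2 / 216.00 × 0.85 ≈ 25.1 mL/min
Patient B: CrCl = (140 − 55) × 114.6 / (72 × 3.45) × 0.85 = 9741.0 / 248.40 × 0.85 ≈ 33.3 mL/min
|25.1 − 33.3| = 8.2 mL/min

8 mL/min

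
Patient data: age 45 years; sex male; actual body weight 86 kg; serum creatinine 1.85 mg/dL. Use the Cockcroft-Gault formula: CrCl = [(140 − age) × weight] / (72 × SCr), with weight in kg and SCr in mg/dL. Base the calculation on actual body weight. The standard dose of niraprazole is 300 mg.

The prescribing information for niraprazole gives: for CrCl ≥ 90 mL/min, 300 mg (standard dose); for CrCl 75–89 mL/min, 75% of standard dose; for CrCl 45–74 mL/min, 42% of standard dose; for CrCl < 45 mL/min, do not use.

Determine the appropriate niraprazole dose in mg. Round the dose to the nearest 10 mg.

CrCl = (140 − 45) × 86 / (72 × 1.85) = 8170.0 / 133.20 ≈ 61.3 mL/min
CrCl ≈ 61 mL/min → bracket 45–74 mL/min.
42% of 300 mg = 126 mg → 130 mg

130 mg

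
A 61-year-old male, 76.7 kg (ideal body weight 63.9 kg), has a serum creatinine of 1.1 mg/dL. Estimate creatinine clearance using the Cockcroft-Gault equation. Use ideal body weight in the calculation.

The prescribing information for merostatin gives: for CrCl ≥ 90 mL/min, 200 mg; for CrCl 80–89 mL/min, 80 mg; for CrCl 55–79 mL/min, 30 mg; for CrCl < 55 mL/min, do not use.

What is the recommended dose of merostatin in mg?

30 mg

CrCl = (140 − 61) × 63.9 / (72 × 1.1) = 5048.1 / 79.20 ≈ 63.7 mL/min
CrCl ≈ 64 mL/min → bracket 55–79 mL/min.
Dose for this bracket: 30 mg.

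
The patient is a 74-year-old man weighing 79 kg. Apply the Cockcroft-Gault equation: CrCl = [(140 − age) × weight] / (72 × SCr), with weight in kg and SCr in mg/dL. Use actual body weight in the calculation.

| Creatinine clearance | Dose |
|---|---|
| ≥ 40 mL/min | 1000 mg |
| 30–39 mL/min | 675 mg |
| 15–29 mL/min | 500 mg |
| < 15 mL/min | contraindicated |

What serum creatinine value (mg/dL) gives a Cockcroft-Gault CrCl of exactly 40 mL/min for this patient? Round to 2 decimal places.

Standard dose requires CrCl ≥ 40 mL/min.
Set (140 − 74) × 79 / (72 × SCr) = 40
SCr = (140 − 74) × 79 / (72 × 40) = 1.810 mg/dL

1.81 mg/dL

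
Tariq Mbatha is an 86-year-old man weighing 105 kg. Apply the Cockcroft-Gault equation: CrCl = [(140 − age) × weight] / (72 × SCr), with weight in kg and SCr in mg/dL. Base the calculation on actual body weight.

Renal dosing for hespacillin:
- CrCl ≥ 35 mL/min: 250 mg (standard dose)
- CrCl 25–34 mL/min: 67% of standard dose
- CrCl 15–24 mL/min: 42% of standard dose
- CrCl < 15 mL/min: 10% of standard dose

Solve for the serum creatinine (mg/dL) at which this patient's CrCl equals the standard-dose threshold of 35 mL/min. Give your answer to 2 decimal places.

Standard dose requires CrCl ≥ 35 mL/min.
Set (140 − 86) × 105 / (72 × SCr) = 35
SCr = (140 − 86) × 105 / (72 × 35) = 2.250 mg/dL

2.25 mg/dL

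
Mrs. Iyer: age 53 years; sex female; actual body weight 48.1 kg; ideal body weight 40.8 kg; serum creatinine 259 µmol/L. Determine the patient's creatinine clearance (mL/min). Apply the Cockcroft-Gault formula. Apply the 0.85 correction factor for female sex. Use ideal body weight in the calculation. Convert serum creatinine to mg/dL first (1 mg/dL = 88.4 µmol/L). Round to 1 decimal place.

SCr = 259 / 88.4 = 2.93 mg/dL
CrCl = (140 − 53) × 40.8 / (72 × 2.93) × 0.85 = 3549.6 / 210.96 × 0.85 ≈ 14.3 mL/min

14.3 mL/min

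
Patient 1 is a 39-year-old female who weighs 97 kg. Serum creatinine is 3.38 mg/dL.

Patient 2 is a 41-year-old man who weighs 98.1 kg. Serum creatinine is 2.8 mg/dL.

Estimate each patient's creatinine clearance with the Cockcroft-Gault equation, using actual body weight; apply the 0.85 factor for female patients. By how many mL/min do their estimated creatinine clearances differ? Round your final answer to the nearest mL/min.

14 mL/min

Patient 1: CrCl = (140 − 39) × 97 / (72 × 3.38) × 0.85 = 9797.0 / 243.36 × 0.85 ≈ 34.2 mL/min
Patient 2: CrCl = (140 − 41) × 98.1 / (72 × 2.8) = 9711.9 / 201.60 ≈ 48.2 mL/min
|34.2 − 48.2| = 14.0 mL/min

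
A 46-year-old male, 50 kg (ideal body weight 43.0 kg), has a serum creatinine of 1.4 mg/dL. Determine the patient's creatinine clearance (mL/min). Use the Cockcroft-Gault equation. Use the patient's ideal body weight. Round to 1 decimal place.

40.1 mL/min

CrCl = (140 − 46) × 43 / (72 × 1.4) = 4042.0 / 100.80 ≈ 40.1 mL/min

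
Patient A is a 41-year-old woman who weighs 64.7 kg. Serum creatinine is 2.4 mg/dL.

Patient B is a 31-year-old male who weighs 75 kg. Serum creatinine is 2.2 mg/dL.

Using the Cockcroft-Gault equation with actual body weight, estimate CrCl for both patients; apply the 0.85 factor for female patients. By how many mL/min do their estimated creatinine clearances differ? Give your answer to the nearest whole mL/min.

20 mL/min

Patient A: CrCl = (140 − 41) × 64.7 / (72 × 2.4) × 0.85 = 6405.3 / 172.80 × 0.85 ≈ 31.5 mL/min
Patient B: CrCl = (140 − 31) × 75 / (72 × 2.2) = 8175.0 / 158.40 ≈ 51.6 mL/min
|31.5 − 51.6| = 20.1 mL/min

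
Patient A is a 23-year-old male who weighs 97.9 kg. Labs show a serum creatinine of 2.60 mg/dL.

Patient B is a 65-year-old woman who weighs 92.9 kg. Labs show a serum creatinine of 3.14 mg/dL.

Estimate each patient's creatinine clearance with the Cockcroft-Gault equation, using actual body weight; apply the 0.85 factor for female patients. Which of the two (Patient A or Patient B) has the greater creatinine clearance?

Patient A: CrCl = (140 − 23) × 97.9 / (72 × 2.6) = 11454.3 / 187.20 ≈ 61.2 mL/min
Patient B: CrCl = (140 − 65) × 92.9 / (72 × 3.14) × 0.85 = 6967.5 / 226.08 × 0.85 ≈ 26.2 mL/min
61.2 vs 26.2 mL/min → Patient A is higher.

Patient A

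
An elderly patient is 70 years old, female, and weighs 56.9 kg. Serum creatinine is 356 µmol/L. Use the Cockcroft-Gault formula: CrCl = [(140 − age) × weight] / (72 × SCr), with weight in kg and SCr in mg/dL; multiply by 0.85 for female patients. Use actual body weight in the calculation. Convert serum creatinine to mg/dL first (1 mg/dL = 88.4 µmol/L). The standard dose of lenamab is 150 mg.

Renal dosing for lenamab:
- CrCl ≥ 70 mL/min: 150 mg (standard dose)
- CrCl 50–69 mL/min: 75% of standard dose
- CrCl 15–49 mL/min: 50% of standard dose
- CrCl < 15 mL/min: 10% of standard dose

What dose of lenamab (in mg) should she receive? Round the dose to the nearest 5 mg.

15 mg

SCr = 356 / 88.4 = 4.027 mg/dL
CrCl = (140 − 70) × 56.9 / (72 × 4.027) × 0.85 = 3983.0 / 289.94 × 0.85 ≈ 11.7 mL/min
CrCl ≈ 12 mL/min → bracket < 15 mL/min.
10% of 150 mg = 15 mg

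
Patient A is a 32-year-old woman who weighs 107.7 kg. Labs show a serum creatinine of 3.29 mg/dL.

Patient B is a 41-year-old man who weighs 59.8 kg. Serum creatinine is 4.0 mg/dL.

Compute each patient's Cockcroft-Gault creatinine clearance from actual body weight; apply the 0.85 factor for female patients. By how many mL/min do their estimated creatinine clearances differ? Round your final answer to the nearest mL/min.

Patient A: CrCl = (140 − 32) × 107.7 / (72 × 3.29) × 0.85 = 11631.6 / 236.88 × 0.85 ≈ 41.7 mL/min
Patient B: CrCl = (140 − 41) × 59.8 / (72 × 4) = 5920.2 / 288.00 ≈ 20.6 mL/min
|41.7 − 20.6| = 21.1 mL/min

21 mL/min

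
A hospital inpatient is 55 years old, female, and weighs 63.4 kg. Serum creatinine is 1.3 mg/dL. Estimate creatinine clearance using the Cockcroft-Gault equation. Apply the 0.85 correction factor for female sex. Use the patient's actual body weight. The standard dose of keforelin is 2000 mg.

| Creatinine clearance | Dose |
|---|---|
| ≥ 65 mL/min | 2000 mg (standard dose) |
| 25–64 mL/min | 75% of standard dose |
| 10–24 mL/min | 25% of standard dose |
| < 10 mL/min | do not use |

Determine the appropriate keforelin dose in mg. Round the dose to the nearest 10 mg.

1500 mg

CrCl = (140 − 55) × 63.4 / (72 × 1.3) × 0.85 = 5389.0 / 93.60 × 0.85 ≈ 48.9 mL/min
CrCl ≈ 49 mL/min → bracket 25–64 mL/min.
75% of 2000 mg = 1500 mg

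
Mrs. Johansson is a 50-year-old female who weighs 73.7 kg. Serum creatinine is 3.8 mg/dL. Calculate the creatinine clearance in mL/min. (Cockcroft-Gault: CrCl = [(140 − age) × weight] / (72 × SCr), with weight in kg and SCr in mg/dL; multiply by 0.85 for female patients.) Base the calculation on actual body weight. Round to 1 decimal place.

20.6 mL/min

CrCl = (140 − 50) × 73.7 / (72 × 3.8) × 0.85 = 6633.0 / 273.60 × 0.85 ≈ 20.6 mL/min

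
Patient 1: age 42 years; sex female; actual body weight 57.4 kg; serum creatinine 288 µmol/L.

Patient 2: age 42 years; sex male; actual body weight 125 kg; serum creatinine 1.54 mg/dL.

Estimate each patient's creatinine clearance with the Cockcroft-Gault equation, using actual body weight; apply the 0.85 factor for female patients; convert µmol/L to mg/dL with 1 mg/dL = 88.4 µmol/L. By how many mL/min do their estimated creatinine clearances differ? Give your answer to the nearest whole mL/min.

90 mL/min

Patient 1: SCr = 288 / 88.4 = 3.258 mg/dL
Patient 1: CrCl = (140 − 42) × 57.4 / (72 × 3.258) × 0.85 = 5625.2 / 234.58 × 0.85 ≈ 20.4 mL/min
Patient 2: CrCl = (140 − 42) × 125 / (72 × 1.54) = 12250.0 / 110.88 ≈ 110.5 mL/min
|20.4 − 110.5| = 90.1 mL/min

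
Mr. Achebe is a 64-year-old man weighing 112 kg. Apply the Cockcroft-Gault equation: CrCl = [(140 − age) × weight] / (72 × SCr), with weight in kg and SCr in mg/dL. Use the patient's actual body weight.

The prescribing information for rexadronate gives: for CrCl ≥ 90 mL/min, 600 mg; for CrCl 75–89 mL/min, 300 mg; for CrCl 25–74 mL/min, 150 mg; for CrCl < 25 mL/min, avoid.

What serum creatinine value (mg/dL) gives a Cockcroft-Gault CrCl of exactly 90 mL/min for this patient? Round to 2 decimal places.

Standard dose requires CrCl ≥ 90 mL/min.
Set (140 − 64) × 112 / (72 × SCr) = 90
SCr = (140 − 64) × 112 / (72 × 90) = 1.314 mg/dL

1.31 mg/dL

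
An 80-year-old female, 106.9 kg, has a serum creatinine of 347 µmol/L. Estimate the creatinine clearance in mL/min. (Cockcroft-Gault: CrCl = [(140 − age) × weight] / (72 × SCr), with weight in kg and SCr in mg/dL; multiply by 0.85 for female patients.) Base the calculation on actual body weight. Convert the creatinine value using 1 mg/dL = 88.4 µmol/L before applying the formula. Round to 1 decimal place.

19.3 mL/min

SCr = 347 / 88.4 = 3.925 mg/dL
CrCl = (140 − 80) × 106.9 / (72 × 3.925) × 0.85 = 6414.0 / 282.60 × 0.85 ≈ 19.3 mL/min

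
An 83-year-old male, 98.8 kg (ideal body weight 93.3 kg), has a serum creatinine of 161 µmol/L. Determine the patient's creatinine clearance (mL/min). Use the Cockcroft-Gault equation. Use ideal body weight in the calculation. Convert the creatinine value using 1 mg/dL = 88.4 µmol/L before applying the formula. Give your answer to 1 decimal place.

40.6 mL/min

SCr = 161 / 88.4 = 1.821 mg/dL
CrCl = (140 − 83) × 93.3 / (72 × 1.821) = 5318.1 / 131.11 ≈ 40.6 mL/min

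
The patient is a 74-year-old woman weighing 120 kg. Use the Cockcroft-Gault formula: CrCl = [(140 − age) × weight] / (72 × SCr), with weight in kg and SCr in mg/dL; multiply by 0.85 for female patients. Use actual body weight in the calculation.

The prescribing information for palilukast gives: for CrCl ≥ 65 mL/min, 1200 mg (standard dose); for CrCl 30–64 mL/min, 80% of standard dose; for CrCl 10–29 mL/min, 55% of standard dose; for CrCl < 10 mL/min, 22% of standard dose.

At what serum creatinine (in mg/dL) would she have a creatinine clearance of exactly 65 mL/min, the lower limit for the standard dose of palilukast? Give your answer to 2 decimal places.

1.44 mg/dL

Standard dose requires CrCl ≥ 65 mL/min.
Set (140 − 74) × 120 × 0.85 / (72 × SCr) = 65
SCr = (140 − 74) × 120 × 0.85 / (72 × 65) = 1.438 mg/dL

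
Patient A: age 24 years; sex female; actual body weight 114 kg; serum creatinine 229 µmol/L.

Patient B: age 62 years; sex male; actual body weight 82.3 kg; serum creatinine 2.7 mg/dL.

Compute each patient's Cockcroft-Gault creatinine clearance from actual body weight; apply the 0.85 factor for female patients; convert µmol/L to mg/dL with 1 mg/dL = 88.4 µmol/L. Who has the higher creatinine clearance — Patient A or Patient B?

Patient A: SCr = 229 / 88.4 = 2.59 mg/dL
Patient A: CrCl = (140 − 24) × 114 / (72 × 2.59) × 0.85 = 13224.0 / 186.48 × 0.85 ≈ 60.3 mL/min
Patient B: CrCl = (140 − 62) × 82.3 / (72 × 2.7) = 6419.4 / 194.40 ≈ 33.0 mL/min
60.3 vs 33.0 mL/min → Patient A is higher.

Patient A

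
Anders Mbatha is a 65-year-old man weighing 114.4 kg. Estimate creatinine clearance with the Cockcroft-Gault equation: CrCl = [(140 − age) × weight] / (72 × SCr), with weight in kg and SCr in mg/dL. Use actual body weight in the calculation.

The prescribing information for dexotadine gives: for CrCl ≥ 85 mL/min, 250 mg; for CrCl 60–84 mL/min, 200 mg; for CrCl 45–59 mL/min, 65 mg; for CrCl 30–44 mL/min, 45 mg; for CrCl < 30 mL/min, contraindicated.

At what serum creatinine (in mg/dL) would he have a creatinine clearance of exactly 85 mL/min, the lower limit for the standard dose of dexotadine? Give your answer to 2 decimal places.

Standard dose requires CrCl ≥ 85 mL/min.
Set (140 − 65) × 114.4 / (72 × SCr) = 85
SCr = (140 − 65) × 114.4 / (72 × 85) = 1.402 mg/dL

1.40 mg/dL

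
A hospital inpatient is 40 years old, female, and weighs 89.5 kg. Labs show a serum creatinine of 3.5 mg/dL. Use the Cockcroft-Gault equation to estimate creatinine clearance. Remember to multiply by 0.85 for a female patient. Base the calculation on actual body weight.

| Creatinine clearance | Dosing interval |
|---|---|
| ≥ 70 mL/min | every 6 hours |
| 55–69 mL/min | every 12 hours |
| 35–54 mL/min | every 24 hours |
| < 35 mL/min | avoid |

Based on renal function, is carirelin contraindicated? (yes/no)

CrCl = (140 − 40) × 89.5 / (72 × 3.5) × 0.85 = 8950.0 / 252.00 × 0.85 ≈ 30.2 mL/min
CrCl ≈ 30 mL/min, which is < 35 mL/min.

yes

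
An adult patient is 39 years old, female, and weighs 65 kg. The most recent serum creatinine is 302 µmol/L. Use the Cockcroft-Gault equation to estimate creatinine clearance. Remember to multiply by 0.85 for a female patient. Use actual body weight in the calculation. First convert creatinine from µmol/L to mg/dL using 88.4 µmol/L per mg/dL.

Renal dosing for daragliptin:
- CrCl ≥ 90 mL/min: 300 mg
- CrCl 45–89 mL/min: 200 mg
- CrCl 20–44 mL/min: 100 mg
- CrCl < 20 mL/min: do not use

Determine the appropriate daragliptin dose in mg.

SCr = 302 / 88.4 = 3.416 mg/dL
CrCl = (140 − 39) × 65 / (72 × 3.416) × 0.85 = 6565.0 / 245.95 × 0.85 ≈ 22.7 mL/min
CrCl ≈ 23 mL/min → bracket 20–44 mL/min.
Dose for this bracket: 100 mg.

100 mg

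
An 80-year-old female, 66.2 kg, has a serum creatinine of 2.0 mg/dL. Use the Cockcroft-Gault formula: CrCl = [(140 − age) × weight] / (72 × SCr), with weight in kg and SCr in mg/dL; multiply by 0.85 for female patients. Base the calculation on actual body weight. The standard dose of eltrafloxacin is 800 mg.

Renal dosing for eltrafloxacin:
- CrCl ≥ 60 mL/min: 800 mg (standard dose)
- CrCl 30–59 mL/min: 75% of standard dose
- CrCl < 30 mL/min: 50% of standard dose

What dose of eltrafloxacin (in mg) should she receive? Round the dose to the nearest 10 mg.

CrCl = (140 − 80) × 66.2 / (72 × 2) × 0.85 = 3972.0 / 144.00 × 0.85 ≈ 23.4 mL/min
CrCl ≈ 23 mL/min → bracket < 30 mL/min.
50% of 800 mg = 400 mg

400 mg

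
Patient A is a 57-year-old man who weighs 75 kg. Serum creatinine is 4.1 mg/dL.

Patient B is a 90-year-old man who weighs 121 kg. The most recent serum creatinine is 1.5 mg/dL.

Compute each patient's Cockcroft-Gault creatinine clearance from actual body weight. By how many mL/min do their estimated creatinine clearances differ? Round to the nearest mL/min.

Patient A: CrCl = (140 − 57) × 75 / (72 × 4.1) = 6225.0 / 295.20 ≈ 21.1 mL/min
Patient B: CrCl = (140 − 90) × 121 / (72 × 1.5) = 6050.0 / 108.00 ≈ 56.0 mL/min
|21.1 − 56.0| = 34.9 mL/min

35 mL/min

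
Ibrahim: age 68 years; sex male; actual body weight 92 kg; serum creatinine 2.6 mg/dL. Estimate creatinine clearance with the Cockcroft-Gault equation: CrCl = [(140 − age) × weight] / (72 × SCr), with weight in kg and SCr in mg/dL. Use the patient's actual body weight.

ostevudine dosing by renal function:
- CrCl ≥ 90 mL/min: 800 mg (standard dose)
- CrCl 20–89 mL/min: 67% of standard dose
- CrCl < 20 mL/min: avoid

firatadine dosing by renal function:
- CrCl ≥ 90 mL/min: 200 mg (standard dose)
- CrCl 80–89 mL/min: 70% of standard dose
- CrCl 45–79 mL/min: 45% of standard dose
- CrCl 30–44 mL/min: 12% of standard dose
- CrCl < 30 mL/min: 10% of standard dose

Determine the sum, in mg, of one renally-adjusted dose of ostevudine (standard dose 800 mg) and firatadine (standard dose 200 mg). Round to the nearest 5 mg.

560 mg

CrCl = (140 − 68) × 92 / (72 × 2.6) = 6624.0 / 187.20 ≈ 35.4 mL/min
CrCl ≈ 35 mL/min.
ostevudine: 20–89 mL/min → 67% of 800 mg = 536 mg.
firatadine: 30–44 mL/min → 12% of 200 mg = 24 mg.
Total = 536 + 24 = 560 mg.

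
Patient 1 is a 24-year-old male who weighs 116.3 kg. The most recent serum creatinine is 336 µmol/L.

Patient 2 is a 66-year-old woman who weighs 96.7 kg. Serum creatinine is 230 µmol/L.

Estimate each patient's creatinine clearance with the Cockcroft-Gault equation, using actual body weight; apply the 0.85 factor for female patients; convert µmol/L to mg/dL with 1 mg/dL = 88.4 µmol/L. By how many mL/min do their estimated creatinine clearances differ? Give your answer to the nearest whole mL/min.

Patient 1: SCr = 336 / 88.4 = 3.801 mg/dL
Patient 1: CrCl = (140 − 24) × 116.3 / (72 × 3.801) = 13490.8 / 273.67 ≈ 49.3 mL/min
Patient 2: SCr = 230 / 88.4 = 2.602 mg/dL
Patient 2: CrCl = (140 − 66) × 96.7 / (72 × 2.602) × 0.85 = 7155.8 / 187.34 × 0.85 ≈ 32.5 mL/min
|49.3 − 32.5| = 16.8 mL/min

17 mL/min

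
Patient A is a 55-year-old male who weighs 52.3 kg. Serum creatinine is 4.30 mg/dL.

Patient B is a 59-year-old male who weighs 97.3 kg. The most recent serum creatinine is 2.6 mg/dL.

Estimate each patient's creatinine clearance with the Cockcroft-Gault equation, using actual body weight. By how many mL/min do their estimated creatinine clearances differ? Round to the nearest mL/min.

28 mL/min

Patient A: CrCl = (140 − 55) × 52.3 / (72 × 4.3) = 4445.5 / 309.60 ≈ 14.4 mL/min
Patient B: CrCl = (140 − 59) × 97.3 / (72 × 2.6) = 7881.3 / 187.20 ≈ 42.1 mL/min
|14.4 − 42.1| = 27.7 mL/min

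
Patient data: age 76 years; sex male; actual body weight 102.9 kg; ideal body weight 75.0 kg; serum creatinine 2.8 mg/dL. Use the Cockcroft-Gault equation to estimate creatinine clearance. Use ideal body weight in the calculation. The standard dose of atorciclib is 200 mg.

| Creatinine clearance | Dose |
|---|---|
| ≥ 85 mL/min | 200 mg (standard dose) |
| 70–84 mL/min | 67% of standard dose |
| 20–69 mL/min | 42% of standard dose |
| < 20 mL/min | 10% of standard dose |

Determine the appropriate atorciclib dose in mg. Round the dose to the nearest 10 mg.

80 mg

CrCl = (140 − 76) × 75 / (72 × 2.8) = 4800.0 / 201.60 ≈ 23.8 mL/min
CrCl ≈ 24 mL/min → bracket 20–69 mL/min.
42% of 200 mg = 84 mg → 80 mg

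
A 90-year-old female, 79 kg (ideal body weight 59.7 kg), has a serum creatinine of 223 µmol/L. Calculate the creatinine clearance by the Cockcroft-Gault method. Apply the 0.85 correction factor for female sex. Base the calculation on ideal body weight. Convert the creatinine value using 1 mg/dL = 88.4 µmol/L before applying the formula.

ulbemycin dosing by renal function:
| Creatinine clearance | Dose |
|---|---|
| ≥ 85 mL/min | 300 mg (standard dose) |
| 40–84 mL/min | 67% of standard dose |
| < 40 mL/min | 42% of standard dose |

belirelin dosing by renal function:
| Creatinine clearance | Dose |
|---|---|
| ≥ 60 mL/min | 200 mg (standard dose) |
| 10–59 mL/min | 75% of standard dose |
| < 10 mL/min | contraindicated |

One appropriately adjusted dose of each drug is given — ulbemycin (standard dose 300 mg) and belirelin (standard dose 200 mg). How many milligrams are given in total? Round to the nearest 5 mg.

SCr = 223 / 88.4 = 2.523 mg/dL
CrCl = (140 − 90) × 59.7 / (72 × 2.523) × 0.85 = 2985.0 / 181.66 × 0.85 ≈ 14.0 mL/min
CrCl ≈ 14 mL/min.
ulbemycin: < 40 mL/min → 42% of 300 mg = 126 mg.
belirelin: 10–59 mL/min → 75% of 200 mg = 150 mg.
Total = 126 + 150 = 276 mg.

275 mg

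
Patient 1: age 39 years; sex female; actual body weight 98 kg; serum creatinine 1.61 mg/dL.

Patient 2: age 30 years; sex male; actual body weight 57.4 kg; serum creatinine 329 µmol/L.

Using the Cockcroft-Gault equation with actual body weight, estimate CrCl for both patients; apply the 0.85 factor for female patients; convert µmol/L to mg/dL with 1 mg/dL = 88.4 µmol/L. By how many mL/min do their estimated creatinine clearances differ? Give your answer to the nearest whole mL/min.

49 mL/min

Patient 1: CrCl = (140 − 39) × 98 / (72 × 1.61) × 0.85 = 9898.0 / 115.92 × 0.85 ≈ 72.6 mL/min
Patient 2: SCr = 329 / 88.4 = 3.722 mg/dL
Patient 2: CrCl = (140 − 30) × 57.4 / (72 × 3.722) = 6314.0 / 267.98 ≈ 23.6 mL/min
|72.6 − 23.6| = 49.0 mL/min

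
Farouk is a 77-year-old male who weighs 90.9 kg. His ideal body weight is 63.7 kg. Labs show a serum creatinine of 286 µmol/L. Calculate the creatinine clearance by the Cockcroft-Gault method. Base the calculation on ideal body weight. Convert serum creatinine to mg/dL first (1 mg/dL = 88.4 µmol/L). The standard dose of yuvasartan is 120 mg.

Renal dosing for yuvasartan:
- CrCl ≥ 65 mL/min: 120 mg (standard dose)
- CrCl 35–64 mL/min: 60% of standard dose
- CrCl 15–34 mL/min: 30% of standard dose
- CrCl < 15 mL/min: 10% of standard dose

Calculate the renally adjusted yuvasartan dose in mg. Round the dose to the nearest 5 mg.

35 mg

SCr = 286 / 88.4 = 3.235 mg/dL
CrCl = (140 − 77) × 63.7 / (72 × 3.235) = 4013.1 / 232.92 ≈ 17.2 mL/min
CrCl ≈ 17 mL/min → bracket 15–34 mL/min.
30% of 120 mg = 36 mg → 35 mg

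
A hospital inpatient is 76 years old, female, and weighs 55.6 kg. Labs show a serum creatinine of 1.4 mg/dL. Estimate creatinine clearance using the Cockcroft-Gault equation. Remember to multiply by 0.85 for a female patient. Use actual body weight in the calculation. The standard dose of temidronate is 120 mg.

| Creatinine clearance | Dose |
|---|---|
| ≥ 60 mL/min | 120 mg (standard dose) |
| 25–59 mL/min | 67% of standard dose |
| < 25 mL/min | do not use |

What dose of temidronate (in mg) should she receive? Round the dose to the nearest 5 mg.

80 mg

CrCl = (140 − 76) × 55.6 / (72 × 1.4) × 0.85 = 3558.4 / 100.80 × 0.85 ≈ 30.0 mL/min
CrCl ≈ 30 mL/min → bracket 25–59 mL/min.
67% of 120 mg = 80.4 mg → 80 mg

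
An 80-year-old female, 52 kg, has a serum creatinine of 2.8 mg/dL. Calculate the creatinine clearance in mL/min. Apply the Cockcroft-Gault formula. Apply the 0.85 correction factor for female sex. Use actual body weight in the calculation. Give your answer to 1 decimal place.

13.2 mL/min

CrCl = (140 − 80) × 52 / (72 × 2.8) × 0.85 = 3120.0 / 201.60 × 0.85 ≈ 13.2 mL/min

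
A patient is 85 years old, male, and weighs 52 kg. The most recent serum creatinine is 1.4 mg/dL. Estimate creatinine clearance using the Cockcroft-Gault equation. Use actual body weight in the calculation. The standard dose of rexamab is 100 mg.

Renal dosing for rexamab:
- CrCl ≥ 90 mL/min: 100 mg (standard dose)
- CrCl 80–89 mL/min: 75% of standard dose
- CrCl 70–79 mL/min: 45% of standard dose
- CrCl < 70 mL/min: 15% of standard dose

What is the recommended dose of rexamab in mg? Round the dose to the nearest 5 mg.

CrCl = (140 − 85) × 52 / (72 × 1.4) = 2860.0 / 100.80 ≈ 28.4 mL/min
CrCl ≈ 28 mL/min → bracket < 70 mL/min.
15% of 100 mg = 15 mg

15 mg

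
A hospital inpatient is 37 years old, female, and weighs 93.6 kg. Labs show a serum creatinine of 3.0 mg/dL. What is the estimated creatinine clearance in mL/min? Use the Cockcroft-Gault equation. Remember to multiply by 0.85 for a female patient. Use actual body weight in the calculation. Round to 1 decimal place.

CrCl = (140 − 37) × 93.6 / (72 × 3) × 0.85 = 9640.8 / 216.00 × 0.85 ≈ 37.9 mL/min

37.9 mL/min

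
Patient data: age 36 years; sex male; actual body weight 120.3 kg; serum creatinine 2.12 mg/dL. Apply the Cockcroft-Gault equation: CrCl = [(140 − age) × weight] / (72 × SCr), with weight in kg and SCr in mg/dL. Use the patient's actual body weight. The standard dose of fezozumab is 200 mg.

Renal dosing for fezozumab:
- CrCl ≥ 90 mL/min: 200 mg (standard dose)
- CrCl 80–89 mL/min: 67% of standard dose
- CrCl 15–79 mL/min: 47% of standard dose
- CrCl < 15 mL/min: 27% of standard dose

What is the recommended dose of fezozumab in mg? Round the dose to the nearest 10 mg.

CrCl = (140 − 36) × 120.3 / (72 × 2.12) = 12511.2 / 152.64 ≈ 82.0 mL/min
CrCl ≈ 82 mL/min → bracket 80–89 mL/min.
67% of 200 mg = 134 mg → 130 mg

130 mg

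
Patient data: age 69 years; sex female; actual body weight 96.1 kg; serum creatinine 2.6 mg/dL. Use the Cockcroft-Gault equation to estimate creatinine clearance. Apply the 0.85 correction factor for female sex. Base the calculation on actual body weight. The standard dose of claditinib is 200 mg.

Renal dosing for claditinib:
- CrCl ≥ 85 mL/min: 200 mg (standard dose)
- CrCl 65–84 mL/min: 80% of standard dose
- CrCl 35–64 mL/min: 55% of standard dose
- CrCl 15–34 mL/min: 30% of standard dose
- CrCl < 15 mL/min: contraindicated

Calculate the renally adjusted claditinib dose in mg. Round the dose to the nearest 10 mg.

60 mg

CrCl = (140 − 69) × 96.1 / (72 × 2.6) × 0.85 = 6823.1 / 187.20 × 0.85 ≈ 31.0 mL/min
CrCl ≈ 31 mL/min → bracket 15–34 mL/min.
30% of 200 mg = 60 mg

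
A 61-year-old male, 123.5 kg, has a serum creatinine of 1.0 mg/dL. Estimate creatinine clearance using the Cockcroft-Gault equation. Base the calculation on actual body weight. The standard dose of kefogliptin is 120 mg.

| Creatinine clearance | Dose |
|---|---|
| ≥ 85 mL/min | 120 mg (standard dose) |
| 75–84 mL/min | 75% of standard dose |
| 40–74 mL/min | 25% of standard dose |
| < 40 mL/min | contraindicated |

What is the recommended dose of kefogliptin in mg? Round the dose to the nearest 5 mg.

CrCl = (140 − 61) × 123.5 / (72 × 1) = 9756.5 / 72.00 ≈ 135.5 mL/min
CrCl ≈ 136 mL/min → bracket ≥ 85 mL/min.
100% of 120 mg = 120 mg

120 mg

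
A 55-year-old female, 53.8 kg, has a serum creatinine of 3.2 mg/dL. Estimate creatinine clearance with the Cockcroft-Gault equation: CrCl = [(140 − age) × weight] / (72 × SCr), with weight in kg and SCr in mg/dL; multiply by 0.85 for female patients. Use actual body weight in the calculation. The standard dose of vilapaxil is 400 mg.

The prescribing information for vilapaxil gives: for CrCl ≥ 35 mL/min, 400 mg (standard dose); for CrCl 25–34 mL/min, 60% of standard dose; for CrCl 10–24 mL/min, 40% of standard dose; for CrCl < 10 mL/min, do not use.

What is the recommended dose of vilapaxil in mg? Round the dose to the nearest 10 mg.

160 mg

CrCl = (140 − 55) × 53.8 / (72 × 3.2) × 0.85 = 4573.0 / 230.40 × 0.85 ≈ 16.9 mL/min
CrCl ≈ 17 mL/min → bracket 10–24 mL/min.
40% of 400 mg = 160 mg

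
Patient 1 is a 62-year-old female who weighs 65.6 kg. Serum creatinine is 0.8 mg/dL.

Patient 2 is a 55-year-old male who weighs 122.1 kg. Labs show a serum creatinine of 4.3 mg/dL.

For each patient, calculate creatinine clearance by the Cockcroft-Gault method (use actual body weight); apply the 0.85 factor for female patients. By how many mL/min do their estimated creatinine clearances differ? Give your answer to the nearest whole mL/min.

Patient 1: CrCl = (140 − 62) × 65.6 / (72 × 0.8) × 0.85 = 5116.8 / 57.60 × 0.85 ≈ 75.5 mL/min
Patient 2: CrCl = (140 − 55) × 122.1 / (72 × 4.3) = 10378.5 / 309.60 ≈ 33.5 mL/min
|75.5 − 33.5| = 42.0 mL/min

42 mL/min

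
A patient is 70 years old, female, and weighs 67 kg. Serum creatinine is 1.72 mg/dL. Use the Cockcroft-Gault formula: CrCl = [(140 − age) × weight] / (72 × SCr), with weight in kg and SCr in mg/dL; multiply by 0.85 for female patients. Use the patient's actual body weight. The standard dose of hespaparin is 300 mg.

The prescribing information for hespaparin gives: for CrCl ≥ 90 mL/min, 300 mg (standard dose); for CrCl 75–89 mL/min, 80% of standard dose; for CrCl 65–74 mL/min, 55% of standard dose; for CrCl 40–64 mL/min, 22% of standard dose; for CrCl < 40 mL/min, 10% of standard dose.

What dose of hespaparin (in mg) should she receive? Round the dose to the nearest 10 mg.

CrCl = (140 − 70) × 67 / (72 × 1.72) × 0.85 = 4690.0 / 123.84 × 0.85 ≈ 32.2 mL/min
CrCl ≈ 32 mL/min → bracket < 40 mL/min.
10% of 300 mg = 30 mg

30 mg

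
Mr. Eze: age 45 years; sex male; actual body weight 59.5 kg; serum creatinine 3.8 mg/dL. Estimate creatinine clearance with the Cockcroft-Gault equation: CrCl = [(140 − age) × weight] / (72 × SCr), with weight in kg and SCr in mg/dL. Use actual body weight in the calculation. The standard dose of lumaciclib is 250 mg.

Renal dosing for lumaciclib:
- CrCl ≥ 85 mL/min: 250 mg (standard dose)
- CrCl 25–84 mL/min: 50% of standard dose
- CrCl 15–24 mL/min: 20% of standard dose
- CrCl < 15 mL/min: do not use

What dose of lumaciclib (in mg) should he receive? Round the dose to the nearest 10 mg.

CrCl = (140 − 45) × 59.5 / (72 × 3.8) = 5652.5 / 273.60 ≈ 20.7 mL/min
CrCl ≈ 21 mL/min → bracket 15–24 mL/min.
20% of 250 mg = 50 mg

50 mg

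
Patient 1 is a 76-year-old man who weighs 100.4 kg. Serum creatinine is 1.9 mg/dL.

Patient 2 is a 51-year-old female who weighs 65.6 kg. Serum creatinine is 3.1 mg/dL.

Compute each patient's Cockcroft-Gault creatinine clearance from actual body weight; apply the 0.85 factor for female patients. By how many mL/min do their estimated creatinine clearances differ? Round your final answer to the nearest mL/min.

Patient 1: CrCl = (140 − 76) × 100.4 / (72 × 1.9) = 6425.6 / 136.80 ≈ 47.0 mL/min
Patient 2: CrCl = (140 − 51) × 65.6 / (72 × 3.1) × 0.85 = 5838.4 / 223.20 × 0.85 ≈ 22.2 mL/min
|47.0 − 22.2| = 24.8 mL/min

25 mL/min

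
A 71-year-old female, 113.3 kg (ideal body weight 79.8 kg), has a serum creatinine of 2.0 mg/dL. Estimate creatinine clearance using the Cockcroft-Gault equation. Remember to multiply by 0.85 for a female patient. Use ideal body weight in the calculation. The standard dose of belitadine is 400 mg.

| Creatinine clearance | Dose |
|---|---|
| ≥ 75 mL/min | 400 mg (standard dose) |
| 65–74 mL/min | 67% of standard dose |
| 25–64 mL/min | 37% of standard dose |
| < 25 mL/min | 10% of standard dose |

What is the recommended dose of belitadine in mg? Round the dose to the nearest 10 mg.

CrCl = (140 − 71) × 79.8 / (72 × 2) × 0.85 = 5506.2 / 144.00 × 0.85 ≈ 32.5 mL/min
CrCl ≈ 33 mL/min → bracket 25–64 mL/min.
37% of 400 mg = 148 mg → 150 mg

150 mg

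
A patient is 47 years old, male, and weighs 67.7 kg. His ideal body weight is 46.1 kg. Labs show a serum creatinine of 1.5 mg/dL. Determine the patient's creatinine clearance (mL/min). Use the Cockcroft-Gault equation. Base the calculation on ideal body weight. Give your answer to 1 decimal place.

CrCl = (140 − 47) × 46.1 / (72 × 1.5) = 4287.3 / 108.00 ≈ 39.7 mL/min

39.7 mL/min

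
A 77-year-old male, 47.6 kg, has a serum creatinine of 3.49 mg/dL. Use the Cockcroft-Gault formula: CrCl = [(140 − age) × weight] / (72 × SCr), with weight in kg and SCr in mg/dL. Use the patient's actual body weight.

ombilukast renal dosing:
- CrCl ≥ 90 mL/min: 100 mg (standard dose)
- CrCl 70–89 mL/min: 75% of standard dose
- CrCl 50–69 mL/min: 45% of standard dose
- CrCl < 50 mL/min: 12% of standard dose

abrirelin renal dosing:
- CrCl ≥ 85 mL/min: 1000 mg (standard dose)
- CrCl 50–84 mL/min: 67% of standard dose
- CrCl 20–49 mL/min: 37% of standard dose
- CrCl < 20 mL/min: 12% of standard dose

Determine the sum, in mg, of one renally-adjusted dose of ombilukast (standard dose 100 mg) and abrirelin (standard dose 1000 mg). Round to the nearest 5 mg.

CrCl = (140 − 77) × 47.6 / (72 × 3.49) = 2998.8 / 251.28 ≈ 11.9 mL/min
CrCl ≈ 12 mL/min.
ombilukast: < 50 mL/min → 12% of 100 mg = 12 mg.
abrirelin: < 20 mL/min → 12% of 1000 mg = 120 mg.
Total = 12 + 120 = 132 mg.

130 mg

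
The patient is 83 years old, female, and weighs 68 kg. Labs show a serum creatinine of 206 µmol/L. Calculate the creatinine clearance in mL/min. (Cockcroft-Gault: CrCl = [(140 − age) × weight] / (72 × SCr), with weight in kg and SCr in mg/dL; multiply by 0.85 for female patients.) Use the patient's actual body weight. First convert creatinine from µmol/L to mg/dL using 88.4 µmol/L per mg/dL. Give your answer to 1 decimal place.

SCr = 206 / 88.4 = 2.33 mg/dL
CrCl = (140 − 83) × 68 / (72 × 2.33) × 0.85 = 3876.0 / 167.76 × 0.85 ≈ 19.6 mL/min

19.6 mL/min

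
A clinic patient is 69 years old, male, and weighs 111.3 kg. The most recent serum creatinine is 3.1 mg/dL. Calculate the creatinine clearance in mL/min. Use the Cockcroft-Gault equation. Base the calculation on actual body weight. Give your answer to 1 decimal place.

35.4 mL/min

CrCl = (140 − 69) × 111.3 / (72 × 3.1) = 7902.3 / 223.20 ≈ 35.4 mL/min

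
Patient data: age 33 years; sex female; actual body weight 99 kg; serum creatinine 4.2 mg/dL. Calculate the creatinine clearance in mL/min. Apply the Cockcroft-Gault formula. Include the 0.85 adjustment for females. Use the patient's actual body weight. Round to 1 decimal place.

CrCl = (140 − 33) × 99 / (72 × 4.2) × 0.85 = 10593.0 / 302.40 × 0.85 ≈ 29.8 mL/min

29.8 mL/min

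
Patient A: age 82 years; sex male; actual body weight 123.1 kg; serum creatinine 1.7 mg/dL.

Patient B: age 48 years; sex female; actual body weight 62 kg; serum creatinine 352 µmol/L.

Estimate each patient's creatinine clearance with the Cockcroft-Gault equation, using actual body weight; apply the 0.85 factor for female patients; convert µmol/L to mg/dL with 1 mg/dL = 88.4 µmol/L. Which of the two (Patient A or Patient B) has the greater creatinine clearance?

Patient A: CrCl = (140 − 82) × 123.1 / (72 × 1.7) = 7139.8 / 122.40 ≈ 58.3 mL/min
Patient B: SCr = 352 / 88.4 = 3.982 mg/dL
Patient B: CrCl = (140 − 48) × 62 / (72 × 3.982) × 0.85 = 5704.0 / 286.70 × 0.85 ≈ 16.9 mL/min
58.3 vs 16.9 mL/min → Patient A is higher.

Patient A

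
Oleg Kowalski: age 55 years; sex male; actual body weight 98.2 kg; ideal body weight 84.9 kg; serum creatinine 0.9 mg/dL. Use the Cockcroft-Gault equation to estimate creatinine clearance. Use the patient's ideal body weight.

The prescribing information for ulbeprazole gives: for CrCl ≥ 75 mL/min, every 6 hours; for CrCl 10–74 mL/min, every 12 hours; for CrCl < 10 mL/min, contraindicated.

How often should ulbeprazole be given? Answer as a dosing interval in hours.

every 6 hours

CrCl = (140 − 55) × 84.9 / (72 × 0.9) = 7216.5 / 64.80 ≈ 111.4 mL/min
CrCl ≈ 111 mL/min → bracket ≥ 75 mL/min → every 6 hours.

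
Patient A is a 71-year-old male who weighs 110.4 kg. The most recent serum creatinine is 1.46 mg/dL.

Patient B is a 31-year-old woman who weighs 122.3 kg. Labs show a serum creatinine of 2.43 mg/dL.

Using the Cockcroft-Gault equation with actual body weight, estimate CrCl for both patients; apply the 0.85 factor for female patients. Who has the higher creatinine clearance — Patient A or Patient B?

Patient A: CrCl = (140 − 71) × 110.4 / (72 × 1.46) = 7617.6 / 105.12 ≈ 72.5 mL/min
Patient B: CrCl = (140 − 31) × 122.3 / (72 × 2.43) × 0.85 = 13330.7 / 174.96 × 0.85 ≈ 64.8 mL/min
72.5 vs 64.8 mL/min → Patient A is higher.

Patient A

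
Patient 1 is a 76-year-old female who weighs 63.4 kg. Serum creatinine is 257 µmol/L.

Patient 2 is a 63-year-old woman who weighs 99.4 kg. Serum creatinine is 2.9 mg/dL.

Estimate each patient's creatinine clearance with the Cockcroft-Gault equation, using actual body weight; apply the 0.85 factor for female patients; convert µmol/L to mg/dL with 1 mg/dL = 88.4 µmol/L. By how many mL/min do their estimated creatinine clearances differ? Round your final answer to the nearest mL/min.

15 mL/min

Patient 1: SCr = 257 / 88.4 = 2.907 mg/dL
Patient 1: CrCl = (140 − 76) × 63.4 / (72 × 2.907) × 0.85 = 4057.6 / 209.30 × 0.85 ≈ 16.5 mL/min
Patient 2: CrCl = (140 − 63) × 99.4 / (72 × 2.9) × 0.85 = 7653.8 / 208.80 × 0.85 ≈ 31.2 mL/min
|16.5 − 31.2| = 14.7 mL/min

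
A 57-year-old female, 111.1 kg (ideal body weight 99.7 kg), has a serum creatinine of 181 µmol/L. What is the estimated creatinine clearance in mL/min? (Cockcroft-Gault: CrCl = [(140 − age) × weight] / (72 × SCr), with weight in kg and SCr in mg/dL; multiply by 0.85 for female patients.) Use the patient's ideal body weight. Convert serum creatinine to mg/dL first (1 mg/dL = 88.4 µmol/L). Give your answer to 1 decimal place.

47.7 mL/min

SCr = 181 / 88.4 = 2.048 mg/dL
CrCl = (140 − 57) × 99.7 / (72 × 2.048) × 0.85 = 8275.1 / 147.46 × 0.85 ≈ 47.7 mL/min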